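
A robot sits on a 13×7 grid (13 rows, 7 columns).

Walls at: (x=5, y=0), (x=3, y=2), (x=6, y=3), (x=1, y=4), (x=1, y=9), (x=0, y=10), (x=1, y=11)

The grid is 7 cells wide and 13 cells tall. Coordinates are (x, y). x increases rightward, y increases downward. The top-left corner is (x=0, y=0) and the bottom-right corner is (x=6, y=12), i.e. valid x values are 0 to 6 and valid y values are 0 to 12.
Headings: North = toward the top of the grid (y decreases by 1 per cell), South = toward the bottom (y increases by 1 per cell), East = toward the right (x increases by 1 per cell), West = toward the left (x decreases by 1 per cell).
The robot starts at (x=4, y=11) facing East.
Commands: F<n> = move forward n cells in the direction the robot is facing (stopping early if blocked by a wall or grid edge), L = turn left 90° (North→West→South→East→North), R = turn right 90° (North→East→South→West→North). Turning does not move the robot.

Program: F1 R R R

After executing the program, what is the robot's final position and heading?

Answer: Final position: (x=5, y=11), facing North

Derivation:
Start: (x=4, y=11), facing East
  F1: move forward 1, now at (x=5, y=11)
  R: turn right, now facing South
  R: turn right, now facing West
  R: turn right, now facing North
Final: (x=5, y=11), facing North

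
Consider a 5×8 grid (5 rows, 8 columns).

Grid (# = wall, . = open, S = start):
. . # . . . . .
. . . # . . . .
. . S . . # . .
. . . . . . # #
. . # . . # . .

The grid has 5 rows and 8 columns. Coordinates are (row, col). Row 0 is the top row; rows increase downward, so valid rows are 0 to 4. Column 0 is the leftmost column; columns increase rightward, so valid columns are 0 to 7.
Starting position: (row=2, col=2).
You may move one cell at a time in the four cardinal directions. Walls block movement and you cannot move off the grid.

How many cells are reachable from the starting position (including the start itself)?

Answer: Reachable cells: 31

Derivation:
BFS flood-fill from (row=2, col=2):
  Distance 0: (row=2, col=2)
  Distance 1: (row=1, col=2), (row=2, col=1), (row=2, col=3), (row=3, col=2)
  Distance 2: (row=1, col=1), (row=2, col=0), (row=2, col=4), (row=3, col=1), (row=3, col=3)
  Distance 3: (row=0, col=1), (row=1, col=0), (row=1, col=4), (row=3, col=0), (row=3, col=4), (row=4, col=1), (row=4, col=3)
  Distance 4: (row=0, col=0), (row=0, col=4), (row=1, col=5), (row=3, col=5), (row=4, col=0), (row=4, col=4)
  Distance 5: (row=0, col=3), (row=0, col=5), (row=1, col=6)
  Distance 6: (row=0, col=6), (row=1, col=7), (row=2, col=6)
  Distance 7: (row=0, col=7), (row=2, col=7)
Total reachable: 31 (grid has 33 open cells total)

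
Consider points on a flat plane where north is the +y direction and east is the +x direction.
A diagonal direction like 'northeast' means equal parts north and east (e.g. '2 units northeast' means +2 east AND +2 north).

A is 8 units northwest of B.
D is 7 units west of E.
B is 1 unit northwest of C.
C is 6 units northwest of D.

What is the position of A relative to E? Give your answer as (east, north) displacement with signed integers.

Place E at the origin (east=0, north=0).
  D is 7 units west of E: delta (east=-7, north=+0); D at (east=-7, north=0).
  C is 6 units northwest of D: delta (east=-6, north=+6); C at (east=-13, north=6).
  B is 1 unit northwest of C: delta (east=-1, north=+1); B at (east=-14, north=7).
  A is 8 units northwest of B: delta (east=-8, north=+8); A at (east=-22, north=15).
Therefore A relative to E: (east=-22, north=15).

Answer: A is at (east=-22, north=15) relative to E.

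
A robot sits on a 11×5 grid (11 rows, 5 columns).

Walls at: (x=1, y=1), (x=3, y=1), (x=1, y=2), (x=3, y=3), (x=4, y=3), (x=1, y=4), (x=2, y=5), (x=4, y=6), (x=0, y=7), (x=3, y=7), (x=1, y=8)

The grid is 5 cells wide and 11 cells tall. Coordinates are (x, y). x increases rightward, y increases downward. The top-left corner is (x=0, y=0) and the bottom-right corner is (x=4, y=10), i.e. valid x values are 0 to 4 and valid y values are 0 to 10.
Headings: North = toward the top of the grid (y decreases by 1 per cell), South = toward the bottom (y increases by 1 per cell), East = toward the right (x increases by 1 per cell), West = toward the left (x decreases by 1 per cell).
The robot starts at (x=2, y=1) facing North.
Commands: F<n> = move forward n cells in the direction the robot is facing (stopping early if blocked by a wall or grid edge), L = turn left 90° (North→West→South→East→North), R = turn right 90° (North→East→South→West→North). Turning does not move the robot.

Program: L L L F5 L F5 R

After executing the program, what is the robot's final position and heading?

Start: (x=2, y=1), facing North
  L: turn left, now facing West
  L: turn left, now facing South
  L: turn left, now facing East
  F5: move forward 0/5 (blocked), now at (x=2, y=1)
  L: turn left, now facing North
  F5: move forward 1/5 (blocked), now at (x=2, y=0)
  R: turn right, now facing East
Final: (x=2, y=0), facing East

Answer: Final position: (x=2, y=0), facing East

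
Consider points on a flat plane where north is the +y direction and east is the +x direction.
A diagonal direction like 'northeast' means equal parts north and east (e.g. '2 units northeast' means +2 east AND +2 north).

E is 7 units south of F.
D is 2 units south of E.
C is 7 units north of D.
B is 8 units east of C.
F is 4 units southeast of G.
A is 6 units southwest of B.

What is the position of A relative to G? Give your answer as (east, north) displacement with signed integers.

Place G at the origin (east=0, north=0).
  F is 4 units southeast of G: delta (east=+4, north=-4); F at (east=4, north=-4).
  E is 7 units south of F: delta (east=+0, north=-7); E at (east=4, north=-11).
  D is 2 units south of E: delta (east=+0, north=-2); D at (east=4, north=-13).
  C is 7 units north of D: delta (east=+0, north=+7); C at (east=4, north=-6).
  B is 8 units east of C: delta (east=+8, north=+0); B at (east=12, north=-6).
  A is 6 units southwest of B: delta (east=-6, north=-6); A at (east=6, north=-12).
Therefore A relative to G: (east=6, north=-12).

Answer: A is at (east=6, north=-12) relative to G.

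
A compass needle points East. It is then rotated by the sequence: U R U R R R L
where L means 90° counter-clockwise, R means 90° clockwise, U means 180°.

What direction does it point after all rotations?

Answer: Final heading: North

Derivation:
Start: East
  U (U-turn (180°)) -> West
  R (right (90° clockwise)) -> North
  U (U-turn (180°)) -> South
  R (right (90° clockwise)) -> West
  R (right (90° clockwise)) -> North
  R (right (90° clockwise)) -> East
  L (left (90° counter-clockwise)) -> North
Final: North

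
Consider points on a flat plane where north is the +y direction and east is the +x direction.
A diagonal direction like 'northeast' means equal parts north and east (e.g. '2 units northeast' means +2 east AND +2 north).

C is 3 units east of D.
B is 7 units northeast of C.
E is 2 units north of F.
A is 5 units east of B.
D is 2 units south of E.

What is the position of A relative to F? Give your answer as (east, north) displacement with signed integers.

Answer: A is at (east=15, north=7) relative to F.

Derivation:
Place F at the origin (east=0, north=0).
  E is 2 units north of F: delta (east=+0, north=+2); E at (east=0, north=2).
  D is 2 units south of E: delta (east=+0, north=-2); D at (east=0, north=0).
  C is 3 units east of D: delta (east=+3, north=+0); C at (east=3, north=0).
  B is 7 units northeast of C: delta (east=+7, north=+7); B at (east=10, north=7).
  A is 5 units east of B: delta (east=+5, north=+0); A at (east=15, north=7).
Therefore A relative to F: (east=15, north=7).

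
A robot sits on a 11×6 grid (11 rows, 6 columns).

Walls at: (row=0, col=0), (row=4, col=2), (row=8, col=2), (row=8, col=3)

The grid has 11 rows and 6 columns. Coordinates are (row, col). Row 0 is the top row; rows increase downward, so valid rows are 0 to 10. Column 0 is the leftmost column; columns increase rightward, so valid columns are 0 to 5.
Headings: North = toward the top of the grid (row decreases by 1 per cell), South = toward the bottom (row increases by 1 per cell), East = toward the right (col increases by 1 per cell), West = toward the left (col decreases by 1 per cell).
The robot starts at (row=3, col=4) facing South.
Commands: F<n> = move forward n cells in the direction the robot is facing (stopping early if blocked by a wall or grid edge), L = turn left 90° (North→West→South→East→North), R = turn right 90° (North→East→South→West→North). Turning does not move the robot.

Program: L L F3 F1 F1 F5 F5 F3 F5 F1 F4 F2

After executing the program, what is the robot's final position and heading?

Answer: Final position: (row=0, col=4), facing North

Derivation:
Start: (row=3, col=4), facing South
  L: turn left, now facing East
  L: turn left, now facing North
  F3: move forward 3, now at (row=0, col=4)
  F1: move forward 0/1 (blocked), now at (row=0, col=4)
  F1: move forward 0/1 (blocked), now at (row=0, col=4)
  F5: move forward 0/5 (blocked), now at (row=0, col=4)
  F5: move forward 0/5 (blocked), now at (row=0, col=4)
  F3: move forward 0/3 (blocked), now at (row=0, col=4)
  F5: move forward 0/5 (blocked), now at (row=0, col=4)
  F1: move forward 0/1 (blocked), now at (row=0, col=4)
  F4: move forward 0/4 (blocked), now at (row=0, col=4)
  F2: move forward 0/2 (blocked), now at (row=0, col=4)
Final: (row=0, col=4), facing North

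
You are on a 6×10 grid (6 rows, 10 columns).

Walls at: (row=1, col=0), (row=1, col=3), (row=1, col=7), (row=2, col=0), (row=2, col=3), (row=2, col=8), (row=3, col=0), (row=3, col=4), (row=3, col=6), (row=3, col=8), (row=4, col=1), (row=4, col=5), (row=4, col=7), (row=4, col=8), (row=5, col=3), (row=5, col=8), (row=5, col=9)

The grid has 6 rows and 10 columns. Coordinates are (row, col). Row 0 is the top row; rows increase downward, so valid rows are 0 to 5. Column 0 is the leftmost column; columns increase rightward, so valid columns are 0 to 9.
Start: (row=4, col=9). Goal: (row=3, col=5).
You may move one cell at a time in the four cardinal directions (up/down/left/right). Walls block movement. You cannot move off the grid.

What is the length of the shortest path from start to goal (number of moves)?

Answer: Shortest path length: 11

Derivation:
BFS from (row=4, col=9) until reaching (row=3, col=5):
  Distance 0: (row=4, col=9)
  Distance 1: (row=3, col=9)
  Distance 2: (row=2, col=9)
  Distance 3: (row=1, col=9)
  Distance 4: (row=0, col=9), (row=1, col=8)
  Distance 5: (row=0, col=8)
  Distance 6: (row=0, col=7)
  Distance 7: (row=0, col=6)
  Distance 8: (row=0, col=5), (row=1, col=6)
  Distance 9: (row=0, col=4), (row=1, col=5), (row=2, col=6)
  Distance 10: (row=0, col=3), (row=1, col=4), (row=2, col=5), (row=2, col=7)
  Distance 11: (row=0, col=2), (row=2, col=4), (row=3, col=5), (row=3, col=7)  <- goal reached here
One shortest path (11 moves): (row=4, col=9) -> (row=3, col=9) -> (row=2, col=9) -> (row=1, col=9) -> (row=1, col=8) -> (row=0, col=8) -> (row=0, col=7) -> (row=0, col=6) -> (row=0, col=5) -> (row=1, col=5) -> (row=2, col=5) -> (row=3, col=5)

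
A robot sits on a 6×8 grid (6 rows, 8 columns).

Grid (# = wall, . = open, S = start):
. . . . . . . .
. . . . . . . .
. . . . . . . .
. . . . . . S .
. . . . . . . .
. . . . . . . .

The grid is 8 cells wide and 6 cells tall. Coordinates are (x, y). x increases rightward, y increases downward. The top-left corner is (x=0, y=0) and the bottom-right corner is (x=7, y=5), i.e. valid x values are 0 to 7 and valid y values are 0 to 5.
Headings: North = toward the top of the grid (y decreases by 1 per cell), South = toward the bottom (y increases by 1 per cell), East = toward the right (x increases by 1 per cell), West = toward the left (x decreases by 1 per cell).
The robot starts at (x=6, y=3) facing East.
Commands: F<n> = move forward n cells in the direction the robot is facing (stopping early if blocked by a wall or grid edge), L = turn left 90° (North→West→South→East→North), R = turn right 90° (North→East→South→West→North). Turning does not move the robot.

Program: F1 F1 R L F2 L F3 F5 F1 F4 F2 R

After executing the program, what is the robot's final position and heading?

Start: (x=6, y=3), facing East
  F1: move forward 1, now at (x=7, y=3)
  F1: move forward 0/1 (blocked), now at (x=7, y=3)
  R: turn right, now facing South
  L: turn left, now facing East
  F2: move forward 0/2 (blocked), now at (x=7, y=3)
  L: turn left, now facing North
  F3: move forward 3, now at (x=7, y=0)
  F5: move forward 0/5 (blocked), now at (x=7, y=0)
  F1: move forward 0/1 (blocked), now at (x=7, y=0)
  F4: move forward 0/4 (blocked), now at (x=7, y=0)
  F2: move forward 0/2 (blocked), now at (x=7, y=0)
  R: turn right, now facing East
Final: (x=7, y=0), facing East

Answer: Final position: (x=7, y=0), facing East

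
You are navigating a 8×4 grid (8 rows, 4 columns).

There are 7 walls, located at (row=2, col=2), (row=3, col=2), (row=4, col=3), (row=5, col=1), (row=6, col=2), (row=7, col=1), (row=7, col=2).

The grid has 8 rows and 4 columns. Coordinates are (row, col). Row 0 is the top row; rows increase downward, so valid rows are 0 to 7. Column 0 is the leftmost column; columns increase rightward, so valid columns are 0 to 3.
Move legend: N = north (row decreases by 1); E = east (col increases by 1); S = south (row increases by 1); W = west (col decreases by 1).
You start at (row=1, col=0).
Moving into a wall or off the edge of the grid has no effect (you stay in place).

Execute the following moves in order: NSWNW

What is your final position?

Answer: Final position: (row=0, col=0)

Derivation:
Start: (row=1, col=0)
  N (north): (row=1, col=0) -> (row=0, col=0)
  S (south): (row=0, col=0) -> (row=1, col=0)
  W (west): blocked, stay at (row=1, col=0)
  N (north): (row=1, col=0) -> (row=0, col=0)
  W (west): blocked, stay at (row=0, col=0)
Final: (row=0, col=0)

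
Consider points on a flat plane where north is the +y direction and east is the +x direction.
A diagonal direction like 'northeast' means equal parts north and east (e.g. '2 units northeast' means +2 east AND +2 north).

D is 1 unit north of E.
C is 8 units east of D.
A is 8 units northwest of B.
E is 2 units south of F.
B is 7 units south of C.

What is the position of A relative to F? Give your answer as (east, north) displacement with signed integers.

Answer: A is at (east=0, north=0) relative to F.

Derivation:
Place F at the origin (east=0, north=0).
  E is 2 units south of F: delta (east=+0, north=-2); E at (east=0, north=-2).
  D is 1 unit north of E: delta (east=+0, north=+1); D at (east=0, north=-1).
  C is 8 units east of D: delta (east=+8, north=+0); C at (east=8, north=-1).
  B is 7 units south of C: delta (east=+0, north=-7); B at (east=8, north=-8).
  A is 8 units northwest of B: delta (east=-8, north=+8); A at (east=0, north=0).
Therefore A relative to F: (east=0, north=0).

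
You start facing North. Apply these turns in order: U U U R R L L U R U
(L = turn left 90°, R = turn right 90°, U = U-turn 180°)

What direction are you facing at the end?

Answer: Final heading: West

Derivation:
Start: North
  U (U-turn (180°)) -> South
  U (U-turn (180°)) -> North
  U (U-turn (180°)) -> South
  R (right (90° clockwise)) -> West
  R (right (90° clockwise)) -> North
  L (left (90° counter-clockwise)) -> West
  L (left (90° counter-clockwise)) -> South
  U (U-turn (180°)) -> North
  R (right (90° clockwise)) -> East
  U (U-turn (180°)) -> West
Final: West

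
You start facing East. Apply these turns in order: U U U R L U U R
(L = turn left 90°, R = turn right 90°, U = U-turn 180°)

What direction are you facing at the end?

Answer: Final heading: North

Derivation:
Start: East
  U (U-turn (180°)) -> West
  U (U-turn (180°)) -> East
  U (U-turn (180°)) -> West
  R (right (90° clockwise)) -> North
  L (left (90° counter-clockwise)) -> West
  U (U-turn (180°)) -> East
  U (U-turn (180°)) -> West
  R (right (90° clockwise)) -> North
Final: North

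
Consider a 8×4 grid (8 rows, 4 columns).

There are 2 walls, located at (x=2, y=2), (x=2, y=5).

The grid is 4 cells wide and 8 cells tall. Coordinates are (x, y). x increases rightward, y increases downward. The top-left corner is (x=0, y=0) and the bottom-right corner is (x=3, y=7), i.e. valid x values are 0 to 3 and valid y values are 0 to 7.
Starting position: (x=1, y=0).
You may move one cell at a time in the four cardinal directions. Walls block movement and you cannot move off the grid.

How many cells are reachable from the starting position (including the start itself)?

Answer: Reachable cells: 30

Derivation:
BFS flood-fill from (x=1, y=0):
  Distance 0: (x=1, y=0)
  Distance 1: (x=0, y=0), (x=2, y=0), (x=1, y=1)
  Distance 2: (x=3, y=0), (x=0, y=1), (x=2, y=1), (x=1, y=2)
  Distance 3: (x=3, y=1), (x=0, y=2), (x=1, y=3)
  Distance 4: (x=3, y=2), (x=0, y=3), (x=2, y=3), (x=1, y=4)
  Distance 5: (x=3, y=3), (x=0, y=4), (x=2, y=4), (x=1, y=5)
  Distance 6: (x=3, y=4), (x=0, y=5), (x=1, y=6)
  Distance 7: (x=3, y=5), (x=0, y=6), (x=2, y=6), (x=1, y=7)
  Distance 8: (x=3, y=6), (x=0, y=7), (x=2, y=7)
  Distance 9: (x=3, y=7)
Total reachable: 30 (grid has 30 open cells total)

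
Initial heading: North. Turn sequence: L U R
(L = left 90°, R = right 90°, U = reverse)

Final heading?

Answer: Final heading: South

Derivation:
Start: North
  L (left (90° counter-clockwise)) -> West
  U (U-turn (180°)) -> East
  R (right (90° clockwise)) -> South
Final: South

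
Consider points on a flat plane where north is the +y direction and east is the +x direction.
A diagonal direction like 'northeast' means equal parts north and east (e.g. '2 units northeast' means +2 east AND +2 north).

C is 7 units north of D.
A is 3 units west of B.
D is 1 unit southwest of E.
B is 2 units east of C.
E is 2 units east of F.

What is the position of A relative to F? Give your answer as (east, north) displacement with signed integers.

Answer: A is at (east=0, north=6) relative to F.

Derivation:
Place F at the origin (east=0, north=0).
  E is 2 units east of F: delta (east=+2, north=+0); E at (east=2, north=0).
  D is 1 unit southwest of E: delta (east=-1, north=-1); D at (east=1, north=-1).
  C is 7 units north of D: delta (east=+0, north=+7); C at (east=1, north=6).
  B is 2 units east of C: delta (east=+2, north=+0); B at (east=3, north=6).
  A is 3 units west of B: delta (east=-3, north=+0); A at (east=0, north=6).
Therefore A relative to F: (east=0, north=6).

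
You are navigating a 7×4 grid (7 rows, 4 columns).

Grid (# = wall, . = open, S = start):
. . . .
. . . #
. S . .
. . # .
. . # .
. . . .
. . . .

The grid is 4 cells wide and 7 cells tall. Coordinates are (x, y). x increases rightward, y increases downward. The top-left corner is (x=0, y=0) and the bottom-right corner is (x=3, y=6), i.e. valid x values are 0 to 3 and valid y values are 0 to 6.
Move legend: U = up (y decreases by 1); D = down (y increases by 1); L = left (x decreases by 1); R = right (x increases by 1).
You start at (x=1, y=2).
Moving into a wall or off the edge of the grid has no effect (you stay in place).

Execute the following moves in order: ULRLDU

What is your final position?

Answer: Final position: (x=0, y=1)

Derivation:
Start: (x=1, y=2)
  U (up): (x=1, y=2) -> (x=1, y=1)
  L (left): (x=1, y=1) -> (x=0, y=1)
  R (right): (x=0, y=1) -> (x=1, y=1)
  L (left): (x=1, y=1) -> (x=0, y=1)
  D (down): (x=0, y=1) -> (x=0, y=2)
  U (up): (x=0, y=2) -> (x=0, y=1)
Final: (x=0, y=1)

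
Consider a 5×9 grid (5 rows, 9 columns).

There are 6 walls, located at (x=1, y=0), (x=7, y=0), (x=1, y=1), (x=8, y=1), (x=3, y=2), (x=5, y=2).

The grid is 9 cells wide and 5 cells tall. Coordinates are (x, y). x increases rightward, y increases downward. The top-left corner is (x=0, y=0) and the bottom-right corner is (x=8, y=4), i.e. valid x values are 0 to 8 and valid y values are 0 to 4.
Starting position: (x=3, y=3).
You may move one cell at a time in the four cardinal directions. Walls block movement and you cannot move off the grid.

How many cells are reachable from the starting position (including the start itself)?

BFS flood-fill from (x=3, y=3):
  Distance 0: (x=3, y=3)
  Distance 1: (x=2, y=3), (x=4, y=3), (x=3, y=4)
  Distance 2: (x=2, y=2), (x=4, y=2), (x=1, y=3), (x=5, y=3), (x=2, y=4), (x=4, y=4)
  Distance 3: (x=2, y=1), (x=4, y=1), (x=1, y=2), (x=0, y=3), (x=6, y=3), (x=1, y=4), (x=5, y=4)
  Distance 4: (x=2, y=0), (x=4, y=0), (x=3, y=1), (x=5, y=1), (x=0, y=2), (x=6, y=2), (x=7, y=3), (x=0, y=4), (x=6, y=4)
  Distance 5: (x=3, y=0), (x=5, y=0), (x=0, y=1), (x=6, y=1), (x=7, y=2), (x=8, y=3), (x=7, y=4)
  Distance 6: (x=0, y=0), (x=6, y=0), (x=7, y=1), (x=8, y=2), (x=8, y=4)
Total reachable: 38 (grid has 39 open cells total)

Answer: Reachable cells: 38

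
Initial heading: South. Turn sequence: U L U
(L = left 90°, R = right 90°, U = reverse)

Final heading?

Start: South
  U (U-turn (180°)) -> North
  L (left (90° counter-clockwise)) -> West
  U (U-turn (180°)) -> East
Final: East

Answer: Final heading: East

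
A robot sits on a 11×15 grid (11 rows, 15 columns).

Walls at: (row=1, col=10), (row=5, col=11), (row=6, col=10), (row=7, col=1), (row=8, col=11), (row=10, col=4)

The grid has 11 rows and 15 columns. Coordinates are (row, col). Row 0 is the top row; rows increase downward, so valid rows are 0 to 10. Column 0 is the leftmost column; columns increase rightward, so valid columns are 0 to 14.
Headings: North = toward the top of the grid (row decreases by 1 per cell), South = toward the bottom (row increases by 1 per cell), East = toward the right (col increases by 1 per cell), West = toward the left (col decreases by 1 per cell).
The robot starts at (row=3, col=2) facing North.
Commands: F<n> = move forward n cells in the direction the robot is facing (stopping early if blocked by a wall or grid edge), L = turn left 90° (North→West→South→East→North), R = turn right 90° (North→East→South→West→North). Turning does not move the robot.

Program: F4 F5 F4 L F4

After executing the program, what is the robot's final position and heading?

Start: (row=3, col=2), facing North
  F4: move forward 3/4 (blocked), now at (row=0, col=2)
  F5: move forward 0/5 (blocked), now at (row=0, col=2)
  F4: move forward 0/4 (blocked), now at (row=0, col=2)
  L: turn left, now facing West
  F4: move forward 2/4 (blocked), now at (row=0, col=0)
Final: (row=0, col=0), facing West

Answer: Final position: (row=0, col=0), facing West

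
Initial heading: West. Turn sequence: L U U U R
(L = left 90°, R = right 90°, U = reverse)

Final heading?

Answer: Final heading: East

Derivation:
Start: West
  L (left (90° counter-clockwise)) -> South
  U (U-turn (180°)) -> North
  U (U-turn (180°)) -> South
  U (U-turn (180°)) -> North
  R (right (90° clockwise)) -> East
Final: East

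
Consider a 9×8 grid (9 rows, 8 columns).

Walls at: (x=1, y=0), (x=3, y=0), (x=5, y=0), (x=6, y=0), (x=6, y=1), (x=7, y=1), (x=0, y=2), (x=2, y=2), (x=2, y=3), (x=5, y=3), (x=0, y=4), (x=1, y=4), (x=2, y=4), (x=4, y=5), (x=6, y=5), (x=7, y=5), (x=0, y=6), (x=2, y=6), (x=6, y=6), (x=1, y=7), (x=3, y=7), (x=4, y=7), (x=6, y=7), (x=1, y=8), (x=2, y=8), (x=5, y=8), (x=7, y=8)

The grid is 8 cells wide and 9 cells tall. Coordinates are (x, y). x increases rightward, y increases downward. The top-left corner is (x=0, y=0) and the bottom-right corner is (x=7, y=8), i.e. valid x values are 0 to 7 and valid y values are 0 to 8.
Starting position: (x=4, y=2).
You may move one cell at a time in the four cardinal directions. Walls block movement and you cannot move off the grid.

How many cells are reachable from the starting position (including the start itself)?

Answer: Reachable cells: 36

Derivation:
BFS flood-fill from (x=4, y=2):
  Distance 0: (x=4, y=2)
  Distance 1: (x=4, y=1), (x=3, y=2), (x=5, y=2), (x=4, y=3)
  Distance 2: (x=4, y=0), (x=3, y=1), (x=5, y=1), (x=6, y=2), (x=3, y=3), (x=4, y=4)
  Distance 3: (x=2, y=1), (x=7, y=2), (x=6, y=3), (x=3, y=4), (x=5, y=4)
  Distance 4: (x=2, y=0), (x=1, y=1), (x=7, y=3), (x=6, y=4), (x=3, y=5), (x=5, y=5)
  Distance 5: (x=0, y=1), (x=1, y=2), (x=7, y=4), (x=2, y=5), (x=3, y=6), (x=5, y=6)
  Distance 6: (x=0, y=0), (x=1, y=3), (x=1, y=5), (x=4, y=6), (x=5, y=7)
  Distance 7: (x=0, y=3), (x=0, y=5), (x=1, y=6)
Total reachable: 36 (grid has 45 open cells total)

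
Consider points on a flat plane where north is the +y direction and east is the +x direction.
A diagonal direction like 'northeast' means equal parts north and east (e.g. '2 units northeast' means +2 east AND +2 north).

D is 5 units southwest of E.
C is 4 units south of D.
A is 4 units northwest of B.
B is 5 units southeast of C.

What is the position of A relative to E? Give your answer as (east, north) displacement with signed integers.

Place E at the origin (east=0, north=0).
  D is 5 units southwest of E: delta (east=-5, north=-5); D at (east=-5, north=-5).
  C is 4 units south of D: delta (east=+0, north=-4); C at (east=-5, north=-9).
  B is 5 units southeast of C: delta (east=+5, north=-5); B at (east=0, north=-14).
  A is 4 units northwest of B: delta (east=-4, north=+4); A at (east=-4, north=-10).
Therefore A relative to E: (east=-4, north=-10).

Answer: A is at (east=-4, north=-10) relative to E.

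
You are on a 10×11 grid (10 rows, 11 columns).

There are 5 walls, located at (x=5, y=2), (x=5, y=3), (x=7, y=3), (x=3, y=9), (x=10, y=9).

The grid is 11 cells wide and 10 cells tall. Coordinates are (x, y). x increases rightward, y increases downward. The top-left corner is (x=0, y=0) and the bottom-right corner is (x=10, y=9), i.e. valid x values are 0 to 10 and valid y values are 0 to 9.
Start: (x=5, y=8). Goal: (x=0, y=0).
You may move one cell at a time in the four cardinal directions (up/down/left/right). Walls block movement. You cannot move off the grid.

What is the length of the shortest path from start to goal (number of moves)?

Answer: Shortest path length: 13

Derivation:
BFS from (x=5, y=8) until reaching (x=0, y=0):
  Distance 0: (x=5, y=8)
  Distance 1: (x=5, y=7), (x=4, y=8), (x=6, y=8), (x=5, y=9)
  Distance 2: (x=5, y=6), (x=4, y=7), (x=6, y=7), (x=3, y=8), (x=7, y=8), (x=4, y=9), (x=6, y=9)
  Distance 3: (x=5, y=5), (x=4, y=6), (x=6, y=6), (x=3, y=7), (x=7, y=7), (x=2, y=8), (x=8, y=8), (x=7, y=9)
  Distance 4: (x=5, y=4), (x=4, y=5), (x=6, y=5), (x=3, y=6), (x=7, y=6), (x=2, y=7), (x=8, y=7), (x=1, y=8), (x=9, y=8), (x=2, y=9), (x=8, y=9)
  Distance 5: (x=4, y=4), (x=6, y=4), (x=3, y=5), (x=7, y=5), (x=2, y=6), (x=8, y=6), (x=1, y=7), (x=9, y=7), (x=0, y=8), (x=10, y=8), (x=1, y=9), (x=9, y=9)
  Distance 6: (x=4, y=3), (x=6, y=3), (x=3, y=4), (x=7, y=4), (x=2, y=5), (x=8, y=5), (x=1, y=6), (x=9, y=6), (x=0, y=7), (x=10, y=7), (x=0, y=9)
  Distance 7: (x=4, y=2), (x=6, y=2), (x=3, y=3), (x=2, y=4), (x=8, y=4), (x=1, y=5), (x=9, y=5), (x=0, y=6), (x=10, y=6)
  Distance 8: (x=4, y=1), (x=6, y=1), (x=3, y=2), (x=7, y=2), (x=2, y=3), (x=8, y=3), (x=1, y=4), (x=9, y=4), (x=0, y=5), (x=10, y=5)
  Distance 9: (x=4, y=0), (x=6, y=0), (x=3, y=1), (x=5, y=1), (x=7, y=1), (x=2, y=2), (x=8, y=2), (x=1, y=3), (x=9, y=3), (x=0, y=4), (x=10, y=4)
  Distance 10: (x=3, y=0), (x=5, y=0), (x=7, y=0), (x=2, y=1), (x=8, y=1), (x=1, y=2), (x=9, y=2), (x=0, y=3), (x=10, y=3)
  Distance 11: (x=2, y=0), (x=8, y=0), (x=1, y=1), (x=9, y=1), (x=0, y=2), (x=10, y=2)
  Distance 12: (x=1, y=0), (x=9, y=0), (x=0, y=1), (x=10, y=1)
  Distance 13: (x=0, y=0), (x=10, y=0)  <- goal reached here
One shortest path (13 moves): (x=5, y=8) -> (x=4, y=8) -> (x=3, y=8) -> (x=2, y=8) -> (x=1, y=8) -> (x=0, y=8) -> (x=0, y=7) -> (x=0, y=6) -> (x=0, y=5) -> (x=0, y=4) -> (x=0, y=3) -> (x=0, y=2) -> (x=0, y=1) -> (x=0, y=0)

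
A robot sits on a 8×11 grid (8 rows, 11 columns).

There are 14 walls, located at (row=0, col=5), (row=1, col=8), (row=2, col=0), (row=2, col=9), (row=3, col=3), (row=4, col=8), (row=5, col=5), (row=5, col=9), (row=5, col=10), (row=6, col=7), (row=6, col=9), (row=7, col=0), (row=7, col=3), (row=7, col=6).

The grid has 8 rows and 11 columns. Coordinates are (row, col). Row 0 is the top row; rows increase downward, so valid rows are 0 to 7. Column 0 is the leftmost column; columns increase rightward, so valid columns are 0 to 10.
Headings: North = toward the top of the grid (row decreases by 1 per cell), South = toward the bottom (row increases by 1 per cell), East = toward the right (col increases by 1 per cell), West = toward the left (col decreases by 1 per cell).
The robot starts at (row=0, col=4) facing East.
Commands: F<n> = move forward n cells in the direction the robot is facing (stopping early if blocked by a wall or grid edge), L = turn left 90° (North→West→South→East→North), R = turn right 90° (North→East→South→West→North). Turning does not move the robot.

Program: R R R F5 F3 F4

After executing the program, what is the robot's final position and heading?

Answer: Final position: (row=0, col=4), facing North

Derivation:
Start: (row=0, col=4), facing East
  R: turn right, now facing South
  R: turn right, now facing West
  R: turn right, now facing North
  F5: move forward 0/5 (blocked), now at (row=0, col=4)
  F3: move forward 0/3 (blocked), now at (row=0, col=4)
  F4: move forward 0/4 (blocked), now at (row=0, col=4)
Final: (row=0, col=4), facing North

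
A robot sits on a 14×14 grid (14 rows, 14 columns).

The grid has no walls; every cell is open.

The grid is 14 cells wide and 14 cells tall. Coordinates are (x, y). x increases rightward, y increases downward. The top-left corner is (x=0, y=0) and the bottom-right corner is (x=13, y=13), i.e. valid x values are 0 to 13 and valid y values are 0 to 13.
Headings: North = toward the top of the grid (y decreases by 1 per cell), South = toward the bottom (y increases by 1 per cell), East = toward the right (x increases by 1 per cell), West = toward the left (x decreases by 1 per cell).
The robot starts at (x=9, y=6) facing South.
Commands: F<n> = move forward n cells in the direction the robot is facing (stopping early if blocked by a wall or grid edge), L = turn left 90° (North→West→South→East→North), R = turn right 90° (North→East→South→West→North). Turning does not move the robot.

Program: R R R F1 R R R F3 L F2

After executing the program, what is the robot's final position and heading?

Start: (x=9, y=6), facing South
  R: turn right, now facing West
  R: turn right, now facing North
  R: turn right, now facing East
  F1: move forward 1, now at (x=10, y=6)
  R: turn right, now facing South
  R: turn right, now facing West
  R: turn right, now facing North
  F3: move forward 3, now at (x=10, y=3)
  L: turn left, now facing West
  F2: move forward 2, now at (x=8, y=3)
Final: (x=8, y=3), facing West

Answer: Final position: (x=8, y=3), facing West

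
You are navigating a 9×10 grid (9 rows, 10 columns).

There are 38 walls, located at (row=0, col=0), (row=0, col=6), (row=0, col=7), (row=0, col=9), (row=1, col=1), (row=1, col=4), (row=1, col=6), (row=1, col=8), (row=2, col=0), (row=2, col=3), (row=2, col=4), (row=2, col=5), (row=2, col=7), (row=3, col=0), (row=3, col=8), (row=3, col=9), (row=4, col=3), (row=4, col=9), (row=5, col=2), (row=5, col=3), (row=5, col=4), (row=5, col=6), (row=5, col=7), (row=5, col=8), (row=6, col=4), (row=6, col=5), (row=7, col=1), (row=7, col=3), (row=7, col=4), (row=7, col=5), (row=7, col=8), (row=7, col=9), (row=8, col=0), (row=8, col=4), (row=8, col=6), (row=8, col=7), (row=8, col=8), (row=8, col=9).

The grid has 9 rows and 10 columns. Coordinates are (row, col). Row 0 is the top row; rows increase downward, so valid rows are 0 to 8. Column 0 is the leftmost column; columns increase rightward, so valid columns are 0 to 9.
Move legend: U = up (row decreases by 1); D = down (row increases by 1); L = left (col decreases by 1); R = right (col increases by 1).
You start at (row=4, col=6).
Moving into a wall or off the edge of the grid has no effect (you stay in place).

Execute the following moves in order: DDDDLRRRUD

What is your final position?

Start: (row=4, col=6)
  [×4]D (down): blocked, stay at (row=4, col=6)
  L (left): (row=4, col=6) -> (row=4, col=5)
  R (right): (row=4, col=5) -> (row=4, col=6)
  R (right): (row=4, col=6) -> (row=4, col=7)
  R (right): (row=4, col=7) -> (row=4, col=8)
  U (up): blocked, stay at (row=4, col=8)
  D (down): blocked, stay at (row=4, col=8)
Final: (row=4, col=8)

Answer: Final position: (row=4, col=8)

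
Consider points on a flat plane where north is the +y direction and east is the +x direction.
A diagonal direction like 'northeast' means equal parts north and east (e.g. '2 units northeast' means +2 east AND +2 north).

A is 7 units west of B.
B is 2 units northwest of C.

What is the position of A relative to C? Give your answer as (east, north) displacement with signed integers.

Place C at the origin (east=0, north=0).
  B is 2 units northwest of C: delta (east=-2, north=+2); B at (east=-2, north=2).
  A is 7 units west of B: delta (east=-7, north=+0); A at (east=-9, north=2).
Therefore A relative to C: (east=-9, north=2).

Answer: A is at (east=-9, north=2) relative to C.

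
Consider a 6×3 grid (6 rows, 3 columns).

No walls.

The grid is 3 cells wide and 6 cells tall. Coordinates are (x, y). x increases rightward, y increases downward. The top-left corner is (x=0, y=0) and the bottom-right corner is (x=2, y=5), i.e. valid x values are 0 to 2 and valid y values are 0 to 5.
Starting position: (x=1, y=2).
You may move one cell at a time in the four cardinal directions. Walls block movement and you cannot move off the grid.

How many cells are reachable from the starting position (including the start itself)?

Answer: Reachable cells: 18

Derivation:
BFS flood-fill from (x=1, y=2):
  Distance 0: (x=1, y=2)
  Distance 1: (x=1, y=1), (x=0, y=2), (x=2, y=2), (x=1, y=3)
  Distance 2: (x=1, y=0), (x=0, y=1), (x=2, y=1), (x=0, y=3), (x=2, y=3), (x=1, y=4)
  Distance 3: (x=0, y=0), (x=2, y=0), (x=0, y=4), (x=2, y=4), (x=1, y=5)
  Distance 4: (x=0, y=5), (x=2, y=5)
Total reachable: 18 (grid has 18 open cells total)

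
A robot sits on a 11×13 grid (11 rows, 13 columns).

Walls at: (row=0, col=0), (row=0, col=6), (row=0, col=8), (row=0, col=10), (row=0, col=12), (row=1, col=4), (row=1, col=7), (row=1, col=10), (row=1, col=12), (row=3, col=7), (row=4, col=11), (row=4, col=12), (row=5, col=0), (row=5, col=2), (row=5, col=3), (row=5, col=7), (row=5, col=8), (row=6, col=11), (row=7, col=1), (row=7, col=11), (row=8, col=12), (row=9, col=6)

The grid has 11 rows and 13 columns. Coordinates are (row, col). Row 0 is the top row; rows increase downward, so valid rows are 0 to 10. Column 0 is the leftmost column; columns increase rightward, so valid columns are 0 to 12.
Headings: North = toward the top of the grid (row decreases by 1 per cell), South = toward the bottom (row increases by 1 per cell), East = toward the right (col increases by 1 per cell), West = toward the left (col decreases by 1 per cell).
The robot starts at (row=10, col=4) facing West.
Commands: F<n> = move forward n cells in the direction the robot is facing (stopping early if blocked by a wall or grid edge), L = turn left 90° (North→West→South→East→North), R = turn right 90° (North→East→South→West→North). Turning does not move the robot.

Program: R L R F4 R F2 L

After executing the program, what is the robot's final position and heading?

Start: (row=10, col=4), facing West
  R: turn right, now facing North
  L: turn left, now facing West
  R: turn right, now facing North
  F4: move forward 4, now at (row=6, col=4)
  R: turn right, now facing East
  F2: move forward 2, now at (row=6, col=6)
  L: turn left, now facing North
Final: (row=6, col=6), facing North

Answer: Final position: (row=6, col=6), facing North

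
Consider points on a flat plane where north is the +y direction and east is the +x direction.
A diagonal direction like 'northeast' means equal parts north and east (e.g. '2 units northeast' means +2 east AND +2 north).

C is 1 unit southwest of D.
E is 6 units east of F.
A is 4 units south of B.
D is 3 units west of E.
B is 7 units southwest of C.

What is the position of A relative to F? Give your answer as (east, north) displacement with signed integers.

Place F at the origin (east=0, north=0).
  E is 6 units east of F: delta (east=+6, north=+0); E at (east=6, north=0).
  D is 3 units west of E: delta (east=-3, north=+0); D at (east=3, north=0).
  C is 1 unit southwest of D: delta (east=-1, north=-1); C at (east=2, north=-1).
  B is 7 units southwest of C: delta (east=-7, north=-7); B at (east=-5, north=-8).
  A is 4 units south of B: delta (east=+0, north=-4); A at (east=-5, north=-12).
Therefore A relative to F: (east=-5, north=-12).

Answer: A is at (east=-5, north=-12) relative to F.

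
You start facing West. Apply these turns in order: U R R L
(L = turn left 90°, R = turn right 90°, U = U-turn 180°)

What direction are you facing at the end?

Start: West
  U (U-turn (180°)) -> East
  R (right (90° clockwise)) -> South
  R (right (90° clockwise)) -> West
  L (left (90° counter-clockwise)) -> South
Final: South

Answer: Final heading: South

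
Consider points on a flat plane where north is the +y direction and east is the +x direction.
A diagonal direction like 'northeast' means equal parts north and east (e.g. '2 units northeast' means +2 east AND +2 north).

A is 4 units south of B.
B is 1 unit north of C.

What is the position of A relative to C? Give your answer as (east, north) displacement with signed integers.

Place C at the origin (east=0, north=0).
  B is 1 unit north of C: delta (east=+0, north=+1); B at (east=0, north=1).
  A is 4 units south of B: delta (east=+0, north=-4); A at (east=0, north=-3).
Therefore A relative to C: (east=0, north=-3).

Answer: A is at (east=0, north=-3) relative to C.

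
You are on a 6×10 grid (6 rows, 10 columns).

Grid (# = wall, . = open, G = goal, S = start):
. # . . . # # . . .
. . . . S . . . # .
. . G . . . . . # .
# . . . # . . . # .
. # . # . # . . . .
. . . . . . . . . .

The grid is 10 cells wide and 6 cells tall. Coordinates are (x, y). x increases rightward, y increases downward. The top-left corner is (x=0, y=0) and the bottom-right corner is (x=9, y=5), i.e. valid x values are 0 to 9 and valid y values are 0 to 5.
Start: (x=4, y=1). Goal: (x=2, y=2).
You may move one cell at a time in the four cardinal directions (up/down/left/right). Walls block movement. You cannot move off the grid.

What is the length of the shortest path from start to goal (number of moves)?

BFS from (x=4, y=1) until reaching (x=2, y=2):
  Distance 0: (x=4, y=1)
  Distance 1: (x=4, y=0), (x=3, y=1), (x=5, y=1), (x=4, y=2)
  Distance 2: (x=3, y=0), (x=2, y=1), (x=6, y=1), (x=3, y=2), (x=5, y=2)
  Distance 3: (x=2, y=0), (x=1, y=1), (x=7, y=1), (x=2, y=2), (x=6, y=2), (x=3, y=3), (x=5, y=3)  <- goal reached here
One shortest path (3 moves): (x=4, y=1) -> (x=3, y=1) -> (x=2, y=1) -> (x=2, y=2)

Answer: Shortest path length: 3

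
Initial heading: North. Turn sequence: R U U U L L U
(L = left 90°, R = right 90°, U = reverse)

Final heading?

Answer: Final heading: West

Derivation:
Start: North
  R (right (90° clockwise)) -> East
  U (U-turn (180°)) -> West
  U (U-turn (180°)) -> East
  U (U-turn (180°)) -> West
  L (left (90° counter-clockwise)) -> South
  L (left (90° counter-clockwise)) -> East
  U (U-turn (180°)) -> West
Final: West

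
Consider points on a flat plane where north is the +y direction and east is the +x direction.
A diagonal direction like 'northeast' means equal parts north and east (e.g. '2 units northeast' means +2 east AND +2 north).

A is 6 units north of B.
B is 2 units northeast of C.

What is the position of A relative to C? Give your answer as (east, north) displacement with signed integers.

Answer: A is at (east=2, north=8) relative to C.

Derivation:
Place C at the origin (east=0, north=0).
  B is 2 units northeast of C: delta (east=+2, north=+2); B at (east=2, north=2).
  A is 6 units north of B: delta (east=+0, north=+6); A at (east=2, north=8).
Therefore A relative to C: (east=2, north=8).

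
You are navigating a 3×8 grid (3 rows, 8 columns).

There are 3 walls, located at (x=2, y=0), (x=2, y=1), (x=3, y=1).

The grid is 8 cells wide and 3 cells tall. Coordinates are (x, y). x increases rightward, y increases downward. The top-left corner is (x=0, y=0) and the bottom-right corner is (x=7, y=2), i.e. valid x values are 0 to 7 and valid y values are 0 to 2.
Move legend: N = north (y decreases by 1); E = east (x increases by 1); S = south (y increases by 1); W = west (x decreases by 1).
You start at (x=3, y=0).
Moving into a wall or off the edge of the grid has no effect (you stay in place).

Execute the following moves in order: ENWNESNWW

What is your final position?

Start: (x=3, y=0)
  E (east): (x=3, y=0) -> (x=4, y=0)
  N (north): blocked, stay at (x=4, y=0)
  W (west): (x=4, y=0) -> (x=3, y=0)
  N (north): blocked, stay at (x=3, y=0)
  E (east): (x=3, y=0) -> (x=4, y=0)
  S (south): (x=4, y=0) -> (x=4, y=1)
  N (north): (x=4, y=1) -> (x=4, y=0)
  W (west): (x=4, y=0) -> (x=3, y=0)
  W (west): blocked, stay at (x=3, y=0)
Final: (x=3, y=0)

Answer: Final position: (x=3, y=0)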